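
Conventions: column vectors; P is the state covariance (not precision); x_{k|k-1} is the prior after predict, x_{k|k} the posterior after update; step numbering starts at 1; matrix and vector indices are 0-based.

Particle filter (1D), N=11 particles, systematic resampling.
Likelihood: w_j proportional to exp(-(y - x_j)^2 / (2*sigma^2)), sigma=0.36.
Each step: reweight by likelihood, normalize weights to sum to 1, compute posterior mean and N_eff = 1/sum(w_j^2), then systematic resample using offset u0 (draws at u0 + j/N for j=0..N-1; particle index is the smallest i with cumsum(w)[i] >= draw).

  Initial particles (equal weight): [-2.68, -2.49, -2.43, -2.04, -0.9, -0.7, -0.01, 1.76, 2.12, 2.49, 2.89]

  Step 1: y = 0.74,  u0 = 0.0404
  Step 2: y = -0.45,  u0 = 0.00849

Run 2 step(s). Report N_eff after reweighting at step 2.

N_eff = 10.0000

step 1: w=[0.0000, 0.0000, 0.0000, 0.0000, 0.0002, 0.0025, 0.8568, 0.1356, 0.0048, 0.0001, 0.0000]  mean=0.2384  Neff=1.3289  idx=[6, 6, 6, 6, 6, 6, 6, 6, 6, 6, 7]
step 2: w=[0.1000, 0.1000, 0.1000, 0.1000, 0.1000, 0.1000, 0.1000, 0.1000, 0.1000, 0.1000, 0.0000]  mean=-0.0100  Neff=10.0000  idx=[0, 0, 1, 2, 3, 4, 5, 6, 7, 8, 9]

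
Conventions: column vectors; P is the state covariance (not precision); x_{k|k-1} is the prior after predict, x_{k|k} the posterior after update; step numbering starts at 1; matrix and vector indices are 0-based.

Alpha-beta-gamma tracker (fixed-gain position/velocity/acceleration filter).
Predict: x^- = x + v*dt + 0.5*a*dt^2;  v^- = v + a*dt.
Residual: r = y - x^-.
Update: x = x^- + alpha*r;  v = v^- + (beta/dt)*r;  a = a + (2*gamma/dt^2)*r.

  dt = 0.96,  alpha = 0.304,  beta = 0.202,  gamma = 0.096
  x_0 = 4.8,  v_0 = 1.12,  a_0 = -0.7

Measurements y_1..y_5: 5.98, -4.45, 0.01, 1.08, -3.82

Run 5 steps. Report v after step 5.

step 1: x_pred=5.5526  r=0.4274  x^+=5.6826  v^+=0.5379  a^+=-0.6110
step 2: x_pred=5.9174  r=-10.3674  x^+=2.7657  v^+=-2.2301  a^+=-2.7708
step 3: x_pred=-0.6520  r=0.6620  x^+=-0.4507  v^+=-4.7508  a^+=-2.6329
step 4: x_pred=-6.2248  r=7.3048  x^+=-4.0041  v^+=-5.7414  a^+=-1.1111
step 5: x_pred=-10.0279  r=6.2079  x^+=-8.1407  v^+=-5.5018  a^+=0.1822

v_post = -5.5018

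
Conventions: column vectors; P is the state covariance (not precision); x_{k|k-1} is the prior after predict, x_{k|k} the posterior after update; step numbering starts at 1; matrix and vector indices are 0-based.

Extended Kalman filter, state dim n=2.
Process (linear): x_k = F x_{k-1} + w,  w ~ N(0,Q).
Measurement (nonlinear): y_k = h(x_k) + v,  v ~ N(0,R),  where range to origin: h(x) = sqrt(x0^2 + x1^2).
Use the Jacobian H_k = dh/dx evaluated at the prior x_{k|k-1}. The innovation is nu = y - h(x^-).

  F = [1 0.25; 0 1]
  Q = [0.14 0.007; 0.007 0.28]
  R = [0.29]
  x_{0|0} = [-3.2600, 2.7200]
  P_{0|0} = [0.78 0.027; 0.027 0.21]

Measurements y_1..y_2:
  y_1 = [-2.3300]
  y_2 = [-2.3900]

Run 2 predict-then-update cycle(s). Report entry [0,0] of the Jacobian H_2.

H_jac[0,0] = 0.9006

step 1: x^-=[-2.5800, 2.7200]  P^-=[0.9466 0.0865; 0.0865 0.4900]  H_jac=[-0.6882 0.7255]  S=[0.9099]  K=[-0.6470; 0.3253]  nu=[-6.0790]  x^+=[1.3531, 0.7425]  P^+=[0.5657 0.2780; 0.2780 0.3937]
step 2: x^-=[1.5388, 0.7425]  P^-=[0.8693 0.3834; 0.3834 0.6737]  H_jac=[0.9006 0.4346]  S=[1.4225]  K=[0.6675; 0.4486]  nu=[-4.0985]  x^+=[-1.1971, -1.0960]  P^+=[0.2355 -0.0425; -0.0425 0.3875]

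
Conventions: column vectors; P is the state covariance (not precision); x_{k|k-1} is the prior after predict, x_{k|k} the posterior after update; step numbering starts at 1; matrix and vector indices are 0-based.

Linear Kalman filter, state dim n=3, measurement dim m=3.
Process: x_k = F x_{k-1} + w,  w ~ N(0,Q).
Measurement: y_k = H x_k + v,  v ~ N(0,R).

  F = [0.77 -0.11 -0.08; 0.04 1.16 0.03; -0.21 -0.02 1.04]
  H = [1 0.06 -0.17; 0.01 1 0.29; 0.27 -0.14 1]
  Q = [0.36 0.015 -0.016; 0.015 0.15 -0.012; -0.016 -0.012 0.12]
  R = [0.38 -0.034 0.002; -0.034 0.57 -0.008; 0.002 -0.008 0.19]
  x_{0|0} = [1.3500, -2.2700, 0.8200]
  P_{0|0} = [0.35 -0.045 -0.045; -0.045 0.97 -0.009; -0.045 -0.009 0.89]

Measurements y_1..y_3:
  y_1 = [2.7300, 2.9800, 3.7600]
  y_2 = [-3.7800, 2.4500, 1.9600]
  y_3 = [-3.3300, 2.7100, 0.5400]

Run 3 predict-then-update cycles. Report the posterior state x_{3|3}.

step 1: x^-=[1.2236, -2.5546, 0.6147]  P^-=[0.5980 -0.1402 -0.1806; -0.1402 1.4517 -0.0111; -0.1806 -0.0111 1.1181]  S=[1.0603 -0.1867 -0.1947; -0.1867 2.1055 0.0504; -0.1947 0.0504 1.2963]  K=[0.5950 -0.0380 0.0912; 0.0344 0.6955 -0.2164; -0.1846 0.1125 0.7940]  nu=[1.7642, 5.3441, 2.4573]  x^+=[2.2942, 0.6913, 2.8413]  P^+=[0.2218 -0.0317 -0.0455; -0.0317 0.3924 0.0169; -0.0455 0.0169 0.1642]
step 2: x^-=[1.4632, 0.9789, 2.4594]  P^-=[0.5085 -0.0593 -0.1040; -0.0593 0.6767 0.0086; -0.1040 0.0086 0.3265]  S=[0.9285 -0.0951 -0.0130; -0.0951 1.2774 -0.0235; -0.0130 -0.0235 0.5127]  K=[0.5619 -0.0225 0.0944; 0.0301 0.5303 -0.1741; -0.1550 0.0792 0.5793]  nu=[-4.8838, 0.7432, -0.7574]  x^+=[-1.3695, 1.3578, 2.8364]  P^+=[0.2090 -0.0231 -0.0404; -0.0231 0.2997 0.0109; -0.0404 0.0109 0.1216]
step 3: x^-=[-1.4308, 1.6054, 3.2103]  P^-=[0.4974 -0.0394 -0.0937; -0.0394 0.5522 0.0005; -0.0937 0.0005 0.2778]  S=[0.9145 -0.0761 -0.0001; -0.0761 1.1446 -0.0218; -0.0001 -0.0218 0.4672]  K=[0.5575 -0.0149 0.0981; 0.0331 0.4813 -0.1648; -0.1482 0.0705 0.5437]  nu=[-1.4498, 0.1880, -2.0592]  x^+=[-2.4438, 1.9872, 2.3188]  P^+=[0.2071 -0.0191 -0.0387; -0.0191 0.2724 0.0082; -0.0387 0.0082 0.1140]

x_post = [-2.4438, 1.9872, 2.3188]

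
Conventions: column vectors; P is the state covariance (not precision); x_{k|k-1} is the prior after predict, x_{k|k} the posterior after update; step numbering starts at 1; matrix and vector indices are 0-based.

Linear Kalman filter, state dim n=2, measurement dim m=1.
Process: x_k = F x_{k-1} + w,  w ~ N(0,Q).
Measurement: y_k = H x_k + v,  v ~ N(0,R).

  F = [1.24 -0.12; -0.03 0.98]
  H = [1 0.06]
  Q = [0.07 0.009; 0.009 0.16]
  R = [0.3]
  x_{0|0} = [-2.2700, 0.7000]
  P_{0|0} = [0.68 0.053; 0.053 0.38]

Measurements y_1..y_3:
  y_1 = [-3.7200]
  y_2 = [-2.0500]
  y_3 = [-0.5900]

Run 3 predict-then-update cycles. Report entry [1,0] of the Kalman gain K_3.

K[1,0] = -0.1515

step 1: x^-=[-2.8988, 0.7541]  P^-=[1.1053 0.0036; 0.0036 0.5224]  S=[1.4076]  K=[0.7854; 0.0248]  nu=[-0.8664]  x^+=[-3.5793, 0.7326]  P^+=[0.2370 -0.0238; -0.0238 0.5216]
step 2: x^-=[-4.5262, 0.8253]  P^-=[0.4491 -0.0902; -0.0902 0.6625]  S=[0.7406]  K=[0.5990; -0.0681]  nu=[2.4267]  x^+=[-3.0725, 0.6600]  P^+=[0.1833 -0.0600; -0.0600 0.6591]
step 3: x^-=[-3.8891, 0.7389]  P^-=[0.3792 -0.1484; -0.1484 0.7967]  S=[0.6643]  K=[0.5575; -0.1515]  nu=[3.2548]  x^+=[-2.0747, 0.2458]  P^+=[0.1728 -0.0923; -0.0923 0.7814]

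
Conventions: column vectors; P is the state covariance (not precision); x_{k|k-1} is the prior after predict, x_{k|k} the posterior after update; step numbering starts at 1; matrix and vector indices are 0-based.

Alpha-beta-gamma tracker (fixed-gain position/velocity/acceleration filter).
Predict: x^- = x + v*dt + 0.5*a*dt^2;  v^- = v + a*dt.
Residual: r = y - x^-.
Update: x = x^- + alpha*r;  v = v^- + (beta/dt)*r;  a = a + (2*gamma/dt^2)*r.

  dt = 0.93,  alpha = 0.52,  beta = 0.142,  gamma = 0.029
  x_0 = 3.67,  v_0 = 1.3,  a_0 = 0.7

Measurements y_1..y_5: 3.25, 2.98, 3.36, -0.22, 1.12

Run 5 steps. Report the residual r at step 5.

resid = -2.4459

step 1: x_pred=5.1817  r=-1.9317  x^+=4.1772  v^+=1.6560  a^+=0.5705
step 2: x_pred=5.9640  r=-2.9840  x^+=4.4123  v^+=1.7309  a^+=0.3704
step 3: x_pred=6.1823  r=-2.8223  x^+=4.7147  v^+=1.6444  a^+=0.1811
step 4: x_pred=6.3223  r=-6.5423  x^+=2.9203  v^+=0.8139  a^+=-0.2576
step 5: x_pred=3.5659  r=-2.4459  x^+=2.2940  v^+=0.2009  a^+=-0.4217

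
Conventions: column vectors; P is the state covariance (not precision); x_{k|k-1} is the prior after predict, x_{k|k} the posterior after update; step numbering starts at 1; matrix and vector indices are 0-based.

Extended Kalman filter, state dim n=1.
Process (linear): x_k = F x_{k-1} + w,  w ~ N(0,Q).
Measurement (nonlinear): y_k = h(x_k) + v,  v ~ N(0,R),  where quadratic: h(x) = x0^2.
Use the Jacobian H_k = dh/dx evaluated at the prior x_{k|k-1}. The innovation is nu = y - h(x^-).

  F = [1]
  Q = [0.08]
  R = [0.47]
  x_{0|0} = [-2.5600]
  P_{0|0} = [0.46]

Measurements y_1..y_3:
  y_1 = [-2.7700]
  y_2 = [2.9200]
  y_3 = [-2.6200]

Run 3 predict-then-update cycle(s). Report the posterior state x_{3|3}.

step 1: x^-=[-2.5600]  P^-=[0.5400]  H_jac=[-5.1200]  S=[14.6258]  K=[-0.1890]  nu=[-9.3236]  x^+=[-0.7975]  P^+=[0.0174]
step 2: x^-=[-0.7975]  P^-=[0.0974]  H_jac=[-1.5950]  S=[0.7177]  K=[-0.2164]  nu=[2.2840]  x^+=[-1.2917]  P^+=[0.0638]
step 3: x^-=[-1.2917]  P^-=[0.1438]  H_jac=[-2.5834]  S=[1.4294]  K=[-0.2598]  nu=[-4.2884]  x^+=[-0.1775]  P^+=[0.0473]

x_post = [-0.1775]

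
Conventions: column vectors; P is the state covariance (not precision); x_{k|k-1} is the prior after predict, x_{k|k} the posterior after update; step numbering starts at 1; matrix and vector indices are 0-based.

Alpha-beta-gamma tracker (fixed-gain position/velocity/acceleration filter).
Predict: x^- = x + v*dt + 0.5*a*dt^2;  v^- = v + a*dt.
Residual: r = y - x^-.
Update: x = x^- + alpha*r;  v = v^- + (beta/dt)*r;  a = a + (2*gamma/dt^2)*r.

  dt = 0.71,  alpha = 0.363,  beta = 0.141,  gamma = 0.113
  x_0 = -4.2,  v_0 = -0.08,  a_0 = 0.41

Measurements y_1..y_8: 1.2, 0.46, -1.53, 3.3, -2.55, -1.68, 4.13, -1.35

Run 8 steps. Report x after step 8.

step 1: x_pred=-4.1535  r=5.3535  x^+=-2.2102  v^+=1.2743  a^+=2.8101
step 2: x_pred=-0.5972  r=1.0572  x^+=-0.2134  v^+=3.4794  a^+=3.2840
step 3: x_pred=3.0847  r=-4.6147  x^+=1.4095  v^+=4.8946  a^+=1.2152
step 4: x_pred=5.1910  r=-1.8910  x^+=4.5046  v^+=5.3818  a^+=0.3674
step 5: x_pred=8.4182  r=-10.9682  x^+=4.4368  v^+=3.4645  a^+=-4.5499
step 6: x_pred=5.7497  r=-7.4297  x^+=3.0527  v^+=-1.2415  a^+=-7.8809
step 7: x_pred=0.1849  r=3.9451  x^+=1.6170  v^+=-6.0534  a^+=-6.1122
step 8: x_pred=-4.2215  r=2.8715  x^+=-3.1792  v^+=-9.8228  a^+=-4.8248

x_post = -3.1792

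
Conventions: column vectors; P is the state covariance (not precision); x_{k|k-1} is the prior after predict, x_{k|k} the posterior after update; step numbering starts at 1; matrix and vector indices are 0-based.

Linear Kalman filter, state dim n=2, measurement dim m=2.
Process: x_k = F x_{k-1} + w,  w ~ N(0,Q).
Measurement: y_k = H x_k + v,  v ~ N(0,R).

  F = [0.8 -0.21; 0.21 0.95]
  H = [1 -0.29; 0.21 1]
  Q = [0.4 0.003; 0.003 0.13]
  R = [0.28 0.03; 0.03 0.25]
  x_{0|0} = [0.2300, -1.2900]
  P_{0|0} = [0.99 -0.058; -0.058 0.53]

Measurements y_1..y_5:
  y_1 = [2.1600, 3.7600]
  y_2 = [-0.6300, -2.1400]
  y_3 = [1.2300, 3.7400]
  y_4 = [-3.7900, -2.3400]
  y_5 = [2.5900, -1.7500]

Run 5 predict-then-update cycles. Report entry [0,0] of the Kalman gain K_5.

step 1: x^-=[0.4549, -1.1772]  P^-=[1.0765 0.0221; 0.0221 0.6288]  S=[1.3966 0.0944; 0.0944 0.9356]  K=[0.7534 0.1892; -0.1617 0.6934]  nu=[1.3637, 4.8417]  x^+=[2.3983, 1.9596]  P^+=[0.2233 0.0230; 0.0230 0.1637]
step 2: x^-=[1.5071, 2.3652]  P^-=[0.5424 0.0243; 0.0243 0.2967]  S=[0.8332 0.0807; 0.0807 0.5809]  K=[0.6279 0.1507; -0.1261 0.5372]  nu=[-1.4512, -4.8217]  x^+=[-0.1309, -0.0418]  P^+=[0.1854 0.0176; 0.0176 0.1268]
step 3: x^-=[-0.0960, -0.0672]  P^-=[0.5184 0.0214; 0.0214 0.2596]  S=[0.8078 0.0837; 0.0837 0.5415]  K=[0.6190 0.1449; -0.1191 0.5062]  nu=[1.3065, 3.8274]  x^+=[1.2675, 1.7146]  P^+=[0.1825 0.0165; 0.0165 0.1195]
step 4: x^-=[0.6539, 1.8950]  P^-=[0.5165 0.0216; 0.0216 0.2525]  S=[0.8052 0.0855; 0.0855 0.5343]  K=[0.6183 0.1445; -0.1172 0.4998]  nu=[-3.8944, -4.3724]  x^+=[-2.3857, 0.1662]  P^+=[0.1822 0.0164; 0.0164 0.1180]
step 5: x^-=[-1.9434, -0.3431]  P^-=[0.5163 0.0218; 0.0218 0.2511]  S=[0.8048 0.0861; 0.0861 0.5330]  K=[0.6182 0.1445; -0.1167 0.4985]  nu=[4.4339, -0.9988]  x^+=[0.6535, -1.3584]  P^+=[0.1822 0.0164; 0.0164 0.1177]

K[0,0] = 0.6182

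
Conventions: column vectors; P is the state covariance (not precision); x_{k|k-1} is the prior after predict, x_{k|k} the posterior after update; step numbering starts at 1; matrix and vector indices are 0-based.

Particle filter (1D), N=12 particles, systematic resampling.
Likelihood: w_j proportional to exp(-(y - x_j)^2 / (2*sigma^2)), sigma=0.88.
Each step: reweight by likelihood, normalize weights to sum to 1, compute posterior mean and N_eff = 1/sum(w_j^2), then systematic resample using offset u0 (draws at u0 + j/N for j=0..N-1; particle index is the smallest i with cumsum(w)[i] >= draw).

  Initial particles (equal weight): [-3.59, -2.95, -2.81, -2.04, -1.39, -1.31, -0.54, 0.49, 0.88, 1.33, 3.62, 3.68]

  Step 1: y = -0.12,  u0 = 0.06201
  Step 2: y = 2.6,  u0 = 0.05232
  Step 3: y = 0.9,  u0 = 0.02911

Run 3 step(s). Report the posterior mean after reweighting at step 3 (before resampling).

post_mean = 0.9955

step 1: w=[0.0001, 0.0017, 0.0028, 0.0279, 0.1062, 0.1206, 0.2686, 0.2367, 0.1578, 0.0774, 0.0000, 0.0000]  mean=-0.1629  Neff=5.3850  idx=[4, 5, 5, 6, 6, 6, 7, 7, 7, 8, 8, 9]
step 2: w=[0.0000, 0.0001, 0.0001, 0.0021, 0.0021, 0.0021, 0.0685, 0.0685, 0.0685, 0.1798, 0.1798, 0.4285]  mean=0.9834  Neff=3.8119  idx=[6, 7, 9, 9, 9, 10, 10, 11, 11, 11, 11, 11]
step 3: w=[0.0799, 0.0799, 0.0890, 0.0890, 0.0890, 0.0890, 0.0890, 0.0790, 0.0790, 0.0790, 0.0790, 0.0790]  mean=0.9955  Neff=11.9600  idx=[0, 1, 2, 3, 4, 5, 6, 7, 8, 9, 10, 11]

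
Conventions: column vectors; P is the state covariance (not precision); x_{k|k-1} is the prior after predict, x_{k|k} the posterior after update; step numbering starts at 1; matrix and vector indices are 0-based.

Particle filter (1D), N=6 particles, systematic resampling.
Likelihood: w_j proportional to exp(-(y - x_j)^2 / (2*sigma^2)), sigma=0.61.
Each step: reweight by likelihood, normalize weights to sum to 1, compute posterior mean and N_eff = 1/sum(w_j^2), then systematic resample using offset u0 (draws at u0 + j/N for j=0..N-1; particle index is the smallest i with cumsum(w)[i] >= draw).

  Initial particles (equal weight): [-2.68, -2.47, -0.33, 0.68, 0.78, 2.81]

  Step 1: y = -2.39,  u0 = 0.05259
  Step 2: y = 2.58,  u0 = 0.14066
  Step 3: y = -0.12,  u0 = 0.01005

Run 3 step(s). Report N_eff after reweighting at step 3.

N_eff = 6.0000

step 1: w=[0.4731, 0.5251, 0.0018, 0.0000, 0.0000, 0.0000]  mean=-2.5656  Neff=2.0016  idx=[0, 0, 0, 1, 1, 1]
step 2: w=[0.0172, 0.0172, 0.0172, 0.3161, 0.3161, 0.3161]  mean=-2.4809  Neff=3.3261  idx=[3, 3, 4, 4, 5, 5]
step 3: w=[0.1667, 0.1667, 0.1667, 0.1667, 0.1667, 0.1667]  mean=-2.4700  Neff=6.0000  idx=[0, 1, 2, 3, 4, 5]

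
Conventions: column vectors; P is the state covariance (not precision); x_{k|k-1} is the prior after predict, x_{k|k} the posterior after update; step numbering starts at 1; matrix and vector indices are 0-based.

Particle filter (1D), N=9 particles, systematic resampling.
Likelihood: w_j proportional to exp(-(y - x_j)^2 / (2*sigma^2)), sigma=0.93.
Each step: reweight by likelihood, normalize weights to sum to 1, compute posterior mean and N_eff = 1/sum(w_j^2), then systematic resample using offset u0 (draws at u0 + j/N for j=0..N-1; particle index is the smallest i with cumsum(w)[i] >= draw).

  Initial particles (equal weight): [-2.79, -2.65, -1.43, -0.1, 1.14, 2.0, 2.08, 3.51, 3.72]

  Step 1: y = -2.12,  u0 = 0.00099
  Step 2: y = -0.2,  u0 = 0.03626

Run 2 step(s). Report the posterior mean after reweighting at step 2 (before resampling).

post_mean = -1.5710

step 1: w=[0.3113, 0.3431, 0.3065, 0.0382, 0.0009, 0.0000, 0.0000, 0.0000, 0.0000]  mean=-2.2189  Neff=3.2253  idx=[0, 0, 0, 1, 1, 1, 2, 2, 2]
step 2: w=[0.0147, 0.0147, 0.0147, 0.0221, 0.0221, 0.0221, 0.2965, 0.2965, 0.2965]  mean=-1.5710  Neff=3.7615  idx=[2, 6, 6, 6, 7, 7, 7, 8, 8]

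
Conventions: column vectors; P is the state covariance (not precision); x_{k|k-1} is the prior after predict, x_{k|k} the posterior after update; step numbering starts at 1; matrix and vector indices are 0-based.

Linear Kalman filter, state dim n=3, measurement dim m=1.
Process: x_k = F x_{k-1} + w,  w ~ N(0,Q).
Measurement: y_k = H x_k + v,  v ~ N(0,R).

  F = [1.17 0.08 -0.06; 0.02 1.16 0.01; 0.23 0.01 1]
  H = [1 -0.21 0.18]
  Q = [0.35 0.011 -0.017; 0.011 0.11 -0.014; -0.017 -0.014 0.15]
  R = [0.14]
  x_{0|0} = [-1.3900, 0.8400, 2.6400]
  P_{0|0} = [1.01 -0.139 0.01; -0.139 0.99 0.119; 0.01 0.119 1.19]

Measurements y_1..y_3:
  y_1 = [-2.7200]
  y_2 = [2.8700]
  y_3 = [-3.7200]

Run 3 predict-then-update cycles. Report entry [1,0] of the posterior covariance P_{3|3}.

P_post[1,0] = 0.5266

step 1: x^-=[-1.7175, 0.9730, 2.3287]  P^-=[1.7146 -0.0712 0.2010; -0.0712 1.4390 0.1152; 0.2010 0.1152 1.3999]  S=[2.0570]  K=[0.8584; -0.1714; 0.2085]  nu=[-1.2173]  x^+=[-2.7625, 1.1817, 2.0749]  P^+=[0.1989 0.2315 -0.1671; 0.2315 1.3785 0.1887; -0.1671 0.1887 1.3105]
step 2: x^-=[-3.2621, 1.3362, 1.4514]  P^-=[0.7008 0.4427 -0.2122; 0.4427 1.9802 0.2930; -0.2122 0.2930 1.3991]  S=[0.6890]  K=[0.8268; 0.1155; -0.0318]  nu=[6.1514]  x^+=[1.8237, 2.0466, 1.2557]  P^+=[0.2298 0.3769 -0.1941; 0.3769 1.9710 0.2955; -0.1941 0.2955 1.3984]
step 3: x^-=[2.2222, 2.4230, 1.6956]  P^-=[0.7772 0.6882 -0.2271; 0.6882 2.7867 0.4631; -0.2271 0.4631 1.4791]  S=[0.6823]  K=[0.8675; 0.2731; -0.0852]  nu=[-5.7385]  x^+=[-2.7559, 0.8558, 2.1842]  P^+=[0.2638 0.5266 -0.1767; 0.5266 2.7358 0.4789; -0.1767 0.4789 1.4742]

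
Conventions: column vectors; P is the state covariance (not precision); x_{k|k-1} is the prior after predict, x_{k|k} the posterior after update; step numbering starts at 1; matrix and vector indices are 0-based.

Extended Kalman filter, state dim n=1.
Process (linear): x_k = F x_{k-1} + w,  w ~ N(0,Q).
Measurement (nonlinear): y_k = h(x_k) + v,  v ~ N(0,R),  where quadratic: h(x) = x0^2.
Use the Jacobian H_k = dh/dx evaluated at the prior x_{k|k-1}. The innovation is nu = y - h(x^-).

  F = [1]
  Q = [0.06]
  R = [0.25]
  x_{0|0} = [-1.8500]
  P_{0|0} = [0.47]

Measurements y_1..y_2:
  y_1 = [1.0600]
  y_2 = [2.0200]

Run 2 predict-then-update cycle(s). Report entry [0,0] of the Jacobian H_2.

H_jac[0,0] = -2.4655

step 1: x^-=[-1.8500]  P^-=[0.5300]  H_jac=[-3.7000]  S=[7.5057]  K=[-0.2613]  nu=[-2.3625]  x^+=[-1.2328]  P^+=[0.0177]
step 2: x^-=[-1.2328]  P^-=[0.0777]  H_jac=[-2.4655]  S=[0.7220]  K=[-0.2652]  nu=[0.5003]  x^+=[-1.3654]  P^+=[0.0269]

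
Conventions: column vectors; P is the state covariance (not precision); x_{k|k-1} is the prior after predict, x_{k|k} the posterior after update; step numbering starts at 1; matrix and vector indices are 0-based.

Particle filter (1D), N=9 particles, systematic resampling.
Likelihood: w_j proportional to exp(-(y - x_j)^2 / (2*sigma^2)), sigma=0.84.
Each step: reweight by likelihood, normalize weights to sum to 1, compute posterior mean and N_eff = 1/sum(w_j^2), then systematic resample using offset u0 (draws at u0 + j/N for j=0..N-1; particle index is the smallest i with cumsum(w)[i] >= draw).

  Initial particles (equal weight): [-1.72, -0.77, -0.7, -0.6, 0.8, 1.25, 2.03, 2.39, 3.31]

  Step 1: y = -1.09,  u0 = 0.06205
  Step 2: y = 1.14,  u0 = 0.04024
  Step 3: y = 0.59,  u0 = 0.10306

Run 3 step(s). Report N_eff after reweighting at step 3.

step 1: w=[0.2140, 0.2636, 0.2545, 0.2391, 0.0226, 0.0059, 0.0003, 0.0001, 0.0000]  mean=-0.8666  Neff=4.2054  idx=[0, 0, 1, 1, 2, 2, 2, 3, 3]
step 2: w=[0.0046, 0.0046, 0.1137, 0.1137, 0.1369, 0.1369, 0.1369, 0.1764, 0.1764]  mean=-0.6900  Neff=6.9278  idx=[2, 3, 4, 5, 5, 6, 7, 7, 8]
step 3: w=[0.0940, 0.0940, 0.1072, 0.1072, 0.1072, 0.1072, 0.1278, 0.1278, 0.1278]  mean=-0.6748  Neff=8.8816  idx=[1, 2, 3, 4, 5, 6, 7, 8, 8]

N_eff = 8.8816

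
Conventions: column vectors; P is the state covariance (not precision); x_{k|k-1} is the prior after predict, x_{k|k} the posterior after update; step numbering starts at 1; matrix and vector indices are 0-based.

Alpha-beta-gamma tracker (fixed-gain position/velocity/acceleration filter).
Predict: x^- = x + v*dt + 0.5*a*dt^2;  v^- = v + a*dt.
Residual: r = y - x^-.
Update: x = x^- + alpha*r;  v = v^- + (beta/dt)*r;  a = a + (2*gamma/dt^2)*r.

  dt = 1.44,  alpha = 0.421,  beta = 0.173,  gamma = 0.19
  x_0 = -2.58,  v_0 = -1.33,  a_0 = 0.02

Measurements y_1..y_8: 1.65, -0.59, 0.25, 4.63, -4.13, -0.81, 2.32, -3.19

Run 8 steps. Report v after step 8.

v_post = -9.6275

step 1: x_pred=-4.4745  r=6.1245  x^+=-1.8961  v^+=-0.5654  a^+=1.1423
step 2: x_pred=-1.5259  r=0.9359  x^+=-1.1319  v^+=1.1920  a^+=1.3139
step 3: x_pred=1.9468  r=-1.6968  x^+=1.2325  v^+=2.8801  a^+=1.0029
step 4: x_pred=6.4196  r=-1.7896  x^+=5.6662  v^+=4.1093  a^+=0.6749
step 5: x_pred=12.2833  r=-16.4133  x^+=5.3733  v^+=3.1093  a^+=-2.3329
step 6: x_pred=7.4320  r=-8.2420  x^+=3.9621  v^+=-1.2402  a^+=-3.8433
step 7: x_pred=-1.8085  r=4.1285  x^+=-0.0704  v^+=-6.2786  a^+=-3.0867
step 8: x_pred=-12.3119  r=9.1219  x^+=-8.4716  v^+=-9.6275  a^+=-1.4151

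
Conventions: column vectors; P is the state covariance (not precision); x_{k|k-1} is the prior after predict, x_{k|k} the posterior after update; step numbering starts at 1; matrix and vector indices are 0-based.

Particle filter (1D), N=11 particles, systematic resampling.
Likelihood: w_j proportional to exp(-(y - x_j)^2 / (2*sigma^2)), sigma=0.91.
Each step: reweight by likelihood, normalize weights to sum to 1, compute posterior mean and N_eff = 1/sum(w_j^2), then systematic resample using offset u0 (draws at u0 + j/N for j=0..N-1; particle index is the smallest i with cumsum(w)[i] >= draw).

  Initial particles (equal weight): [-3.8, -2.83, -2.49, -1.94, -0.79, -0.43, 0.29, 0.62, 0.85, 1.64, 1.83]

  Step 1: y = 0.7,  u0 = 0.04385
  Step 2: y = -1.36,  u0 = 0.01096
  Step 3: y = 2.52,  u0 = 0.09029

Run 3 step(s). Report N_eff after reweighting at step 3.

N_eff = 3.0947

step 1: w=[0.0000, 0.0001, 0.0005, 0.0032, 0.0560, 0.0989, 0.1932, 0.2130, 0.2109, 0.1254, 0.0989]  mean=0.6596  Neff=6.0387  idx=[4, 5, 6, 6, 7, 7, 8, 8, 8, 9, 10]
step 2: w=[0.3818, 0.2756, 0.0898, 0.0898, 0.0435, 0.0435, 0.0243, 0.0243, 0.0243, 0.0020, 0.0010]  mean=-0.2468  Neff=4.1089  idx=[0, 0, 0, 0, 0, 1, 1, 1, 2, 3, 5]
step 3: w=[0.0057, 0.0057, 0.0057, 0.0057, 0.0057, 0.0223, 0.0223, 0.0223, 0.2115, 0.2115, 0.4817]  mean=0.3701  Neff=3.0947  idx=[7, 8, 8, 9, 9, 10, 10, 10, 10, 10, 10]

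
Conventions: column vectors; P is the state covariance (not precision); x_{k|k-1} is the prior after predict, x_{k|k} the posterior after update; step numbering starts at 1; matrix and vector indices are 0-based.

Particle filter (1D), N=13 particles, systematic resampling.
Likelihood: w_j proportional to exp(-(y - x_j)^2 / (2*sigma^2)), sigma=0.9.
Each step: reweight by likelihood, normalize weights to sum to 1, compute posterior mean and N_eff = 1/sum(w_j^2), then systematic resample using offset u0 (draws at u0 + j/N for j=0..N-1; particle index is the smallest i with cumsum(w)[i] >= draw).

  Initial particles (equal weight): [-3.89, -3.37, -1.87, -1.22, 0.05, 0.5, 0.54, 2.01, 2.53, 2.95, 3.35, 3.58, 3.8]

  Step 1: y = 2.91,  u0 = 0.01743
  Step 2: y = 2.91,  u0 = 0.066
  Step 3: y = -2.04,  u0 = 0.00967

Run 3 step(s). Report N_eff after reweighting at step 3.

step 1: w=[0.0000, 0.0000, 0.0000, 0.0000, 0.0013, 0.0057, 0.0064, 0.1252, 0.1888, 0.2062, 0.1832, 0.1565, 0.1266]  mean=2.9990  Neff=5.9523  idx=[7, 7, 8, 8, 8, 9, 9, 10, 10, 10, 11, 11, 12]
step 2: w=[0.0564, 0.0564, 0.0851, 0.0851, 0.0851, 0.0930, 0.0930, 0.0826, 0.0826, 0.0826, 0.0705, 0.0705, 0.0571]  mean=2.9731  Neff=12.6503  idx=[1, 2, 3, 4, 5, 5, 6, 7, 8, 9, 10, 11, 12]
step 3: w=[0.8293, 0.0521, 0.0521, 0.0521, 0.0044, 0.0044, 0.0044, 0.0003, 0.0003, 0.0003, 0.0001, 0.0001, 0.0000]  mean=2.1053  Neff=1.4368  idx=[0, 0, 0, 0, 0, 0, 0, 0, 0, 0, 0, 1, 2]

N_eff = 1.4368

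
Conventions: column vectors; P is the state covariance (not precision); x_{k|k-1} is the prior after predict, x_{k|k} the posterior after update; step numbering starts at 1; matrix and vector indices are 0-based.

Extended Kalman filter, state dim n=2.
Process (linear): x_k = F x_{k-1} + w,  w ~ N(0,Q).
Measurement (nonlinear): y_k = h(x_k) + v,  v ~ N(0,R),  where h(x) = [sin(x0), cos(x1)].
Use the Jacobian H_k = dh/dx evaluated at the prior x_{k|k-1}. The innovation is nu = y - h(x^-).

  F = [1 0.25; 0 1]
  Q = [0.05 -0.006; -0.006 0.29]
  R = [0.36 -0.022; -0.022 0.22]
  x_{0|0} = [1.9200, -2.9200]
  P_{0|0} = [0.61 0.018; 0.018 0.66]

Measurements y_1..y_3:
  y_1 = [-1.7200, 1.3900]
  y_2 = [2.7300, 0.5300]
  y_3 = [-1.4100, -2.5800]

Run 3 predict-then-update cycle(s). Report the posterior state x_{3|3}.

step 1: x^-=[1.1900, -2.9200]  P^-=[0.7102 0.1770; 0.1770 0.9500]  H_jac=[0.3717 0.0000; 0.0000 0.2198]  S=[0.4581 -0.0075; -0.0075 0.2659]  K=[0.5789 0.1627; 0.1566 0.7897]  nu=[-2.6484, 2.3655]  x^+=[0.0418, -1.4666]  P^+=[0.5511 0.1049; 0.1049 0.7748]
step 2: x^-=[-0.3249, -1.4666]  P^-=[0.7020 0.2926; 0.2926 1.0648]  H_jac=[0.9477 0.0000; 0.0000 0.9946]  S=[0.9905 0.2538; 0.2538 1.2733]  K=[0.6461 0.0998; 0.0705 0.8177]  nu=[3.0492, 0.4260]  x^+=[1.6877, -0.9035]  P^+=[0.2431 0.0078; 0.0078 0.1793]
step 3: x^-=[1.4619, -0.9035]  P^-=[0.3082 0.0466; 0.0466 0.4693]  H_jac=[0.1087 0.0000; 0.0000 0.7855]  S=[0.3636 -0.0180; -0.0180 0.5096]  K=[0.0959 0.0752; 0.0499 0.7252]  nu=[-2.4041, -3.1989]  x^+=[0.9907, -3.3432]  P^+=[0.3022 0.0184; 0.0184 0.2017]

x_post = [0.9907, -3.3432]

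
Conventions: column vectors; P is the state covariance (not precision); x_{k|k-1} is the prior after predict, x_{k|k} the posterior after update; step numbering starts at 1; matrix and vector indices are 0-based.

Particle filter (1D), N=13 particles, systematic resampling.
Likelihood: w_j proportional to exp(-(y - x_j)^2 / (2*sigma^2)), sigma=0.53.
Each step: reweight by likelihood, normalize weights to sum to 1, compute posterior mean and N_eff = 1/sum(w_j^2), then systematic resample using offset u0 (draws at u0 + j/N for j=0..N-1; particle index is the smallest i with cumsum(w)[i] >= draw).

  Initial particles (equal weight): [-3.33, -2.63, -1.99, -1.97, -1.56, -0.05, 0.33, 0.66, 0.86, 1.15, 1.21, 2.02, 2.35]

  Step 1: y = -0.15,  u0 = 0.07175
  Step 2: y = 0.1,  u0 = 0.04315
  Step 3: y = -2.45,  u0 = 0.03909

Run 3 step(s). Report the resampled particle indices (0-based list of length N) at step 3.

step 1: w=[0.0000, 0.0000, 0.0011, 0.0012, 0.0130, 0.4384, 0.2961, 0.1388, 0.0726, 0.0220, 0.0166, 0.0001, 0.0000]  mean=0.2507  Neff=3.2746  idx=[5, 5, 5, 5, 5, 6, 6, 6, 6, 7, 7, 8, 10]
step 2: w=[0.0955, 0.0955, 0.0955, 0.0955, 0.0955, 0.0905, 0.0905, 0.0905, 0.0905, 0.0569, 0.0569, 0.0356, 0.0111]  mean=0.2147  Neff=11.5962  idx=[0, 1, 2, 2, 3, 4, 5, 6, 6, 7, 8, 9, 11]
step 3: w=[0.1626, 0.1626, 0.1626, 0.1626, 0.1626, 0.1626, 0.0049, 0.0049, 0.0049, 0.0049, 0.0049, 0.0002, 0.0000]  mean=-0.0406  Neff=6.3020  idx=[0, 0, 1, 1, 2, 2, 3, 3, 4, 4, 4, 5, 5]

resampled_idx = [0, 0, 1, 1, 2, 2, 3, 3, 4, 4, 4, 5, 5]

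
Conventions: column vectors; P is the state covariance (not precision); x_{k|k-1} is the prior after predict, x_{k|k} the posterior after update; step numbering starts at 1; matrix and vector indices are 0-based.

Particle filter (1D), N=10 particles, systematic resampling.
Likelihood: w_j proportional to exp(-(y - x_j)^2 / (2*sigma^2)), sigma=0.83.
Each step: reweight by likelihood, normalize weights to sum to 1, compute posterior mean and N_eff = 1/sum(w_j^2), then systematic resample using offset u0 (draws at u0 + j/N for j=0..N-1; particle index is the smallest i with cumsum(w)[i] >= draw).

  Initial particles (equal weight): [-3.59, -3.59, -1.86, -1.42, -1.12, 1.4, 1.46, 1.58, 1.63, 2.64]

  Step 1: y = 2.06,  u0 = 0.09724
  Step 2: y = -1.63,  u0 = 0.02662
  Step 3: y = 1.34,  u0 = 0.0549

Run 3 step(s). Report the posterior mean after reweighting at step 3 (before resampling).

post_mean = 1.5041

step 1: w=[0.0000, 0.0000, 0.0000, 0.0000, 0.0002, 0.1821, 0.1923, 0.2113, 0.2184, 0.1957]  mean=1.7419  Neff=4.9805  idx=[5, 6, 6, 7, 7, 8, 8, 8, 9, 9]
step 2: w=[0.2237, 0.1714, 0.1714, 0.0990, 0.0990, 0.0783, 0.0783, 0.0783, 0.0003, 0.0003]  mean=1.5110  Neff=6.8125  idx=[0, 0, 1, 1, 2, 2, 3, 4, 5, 7]
step 3: w=[0.1023, 0.1023, 0.1015, 0.1015, 0.1015, 0.1015, 0.0983, 0.0983, 0.0965, 0.0965]  mean=1.5041  Neff=9.9951  idx=[0, 1, 2, 3, 4, 5, 6, 7, 8, 9]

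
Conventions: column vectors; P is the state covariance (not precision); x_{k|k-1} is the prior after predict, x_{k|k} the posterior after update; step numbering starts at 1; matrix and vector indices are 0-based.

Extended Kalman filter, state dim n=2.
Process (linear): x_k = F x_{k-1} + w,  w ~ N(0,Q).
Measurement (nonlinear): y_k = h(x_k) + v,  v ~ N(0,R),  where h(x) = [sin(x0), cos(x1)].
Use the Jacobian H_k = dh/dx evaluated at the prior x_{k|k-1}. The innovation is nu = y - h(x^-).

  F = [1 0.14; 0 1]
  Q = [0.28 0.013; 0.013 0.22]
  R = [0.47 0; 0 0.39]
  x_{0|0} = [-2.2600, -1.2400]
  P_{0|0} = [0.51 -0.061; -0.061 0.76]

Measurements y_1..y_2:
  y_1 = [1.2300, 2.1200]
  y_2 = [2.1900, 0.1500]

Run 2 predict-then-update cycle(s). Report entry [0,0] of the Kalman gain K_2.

K[0,0] = -0.6031

step 1: x^-=[-2.4336, -1.2400]  P^-=[0.7878 0.0584; 0.0584 0.9800]  H_jac=[-0.7597 0.0000; 0.0000 0.9458]  S=[0.9246 -0.0420; -0.0420 1.2666]  K=[-0.6462 0.0222; -0.0148 0.7313]  nu=[1.8803, 1.7952]  x^+=[-3.6089, 0.0450]  P^+=[0.3998 0.0092; 0.0092 0.3015]
step 2: x^-=[-3.6026, 0.0450]  P^-=[0.6883 0.0644; 0.0644 0.5215]  H_jac=[-0.8956 0.0000; 0.0000 -0.0450]  S=[1.0221 0.0026; 0.0026 0.3911]  K=[-0.6031 -0.0034; -0.0563 -0.0596]  nu=[1.7452, -0.8490]  x^+=[-4.6522, -0.0026]  P^+=[0.3165 0.0295; 0.0295 0.5169]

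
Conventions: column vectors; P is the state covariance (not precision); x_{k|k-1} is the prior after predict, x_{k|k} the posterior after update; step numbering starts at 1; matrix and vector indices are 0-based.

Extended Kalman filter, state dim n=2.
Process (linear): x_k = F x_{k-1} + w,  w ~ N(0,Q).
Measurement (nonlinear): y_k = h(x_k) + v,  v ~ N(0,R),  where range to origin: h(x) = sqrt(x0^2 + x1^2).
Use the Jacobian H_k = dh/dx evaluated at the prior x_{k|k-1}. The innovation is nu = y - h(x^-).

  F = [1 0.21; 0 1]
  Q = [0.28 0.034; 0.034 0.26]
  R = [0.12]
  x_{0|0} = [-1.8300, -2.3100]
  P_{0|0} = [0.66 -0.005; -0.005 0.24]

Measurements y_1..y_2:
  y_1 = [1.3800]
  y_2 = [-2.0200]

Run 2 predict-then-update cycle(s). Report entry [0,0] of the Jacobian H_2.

H_jac[0,0] = -0.6109

step 1: x^-=[-2.3151, -2.3100]  P^-=[0.9485 0.0794; 0.0794 0.5000]  H_jac=[-0.7079 -0.7063]  S=[0.9241]  K=[-0.7872; -0.4430]  nu=[-1.8904]  x^+=[-0.8269, -1.4726]  P^+=[0.3758 -0.2429; -0.2429 0.3187]
step 2: x^-=[-1.1361, -1.4726]  P^-=[0.5678 -0.1419; -0.1419 0.5787]  H_jac=[-0.6109 -0.7917]  S=[0.5573]  K=[-0.4207; -0.6665]  nu=[-3.8799]  x^+=[0.4962, 1.1133]  P^+=[0.4692 -0.2982; -0.2982 0.3311]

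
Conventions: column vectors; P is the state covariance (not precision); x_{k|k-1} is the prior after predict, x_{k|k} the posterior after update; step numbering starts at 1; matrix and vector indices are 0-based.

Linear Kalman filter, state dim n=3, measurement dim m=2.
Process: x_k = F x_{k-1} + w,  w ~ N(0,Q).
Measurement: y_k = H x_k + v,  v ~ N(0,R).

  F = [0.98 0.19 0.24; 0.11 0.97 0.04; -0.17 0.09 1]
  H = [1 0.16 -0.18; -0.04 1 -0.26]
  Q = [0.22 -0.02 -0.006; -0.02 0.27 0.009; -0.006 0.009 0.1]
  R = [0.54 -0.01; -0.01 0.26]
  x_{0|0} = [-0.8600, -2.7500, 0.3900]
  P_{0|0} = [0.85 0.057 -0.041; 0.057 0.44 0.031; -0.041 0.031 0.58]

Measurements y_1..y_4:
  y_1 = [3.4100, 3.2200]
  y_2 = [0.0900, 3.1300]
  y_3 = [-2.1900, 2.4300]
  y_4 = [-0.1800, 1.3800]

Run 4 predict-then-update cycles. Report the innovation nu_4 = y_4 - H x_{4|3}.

step 1: x^-=[-1.2717, -2.7465, 0.2887]  P^-=[1.0904 0.2184 -0.0296; 0.2184 0.7094 0.0718; -0.0296 0.0718 0.7259]  S=[1.7485 0.3025; 0.3025 0.9648]  K=[0.6491 -0.0143; 0.0636 0.6870; -0.0681 -0.0986]  nu=[5.1731, 5.9907]  x^+=[2.0005, 1.6979, -0.6541]  P^+=[0.3590 0.0211 0.0653; 0.0211 0.2206 0.1608; 0.0653 0.1608 0.7044]
step 2: x^-=[2.1261, 1.8408, -0.8413]  P^-=[0.6666 0.1296 0.2035; 0.1296 0.5006 0.2097; 0.2035 0.2097 0.8226]  S=[1.2022 0.1128; 0.1128 0.7021]  K=[0.5428 -0.0160; 0.0854 0.6143; 0.0768 -0.0299]  nu=[-2.4821, 1.1555]  x^+=[0.7605, 2.3386, -1.0666]  P^+=[0.3142 0.0433 0.1550; 0.0433 0.2151 0.2097; 0.1550 0.2097 0.8154]
step 3: x^-=[0.9336, 2.3095, -0.9854]  P^-=[0.6847 0.1640 0.3334; 0.1640 0.5044 0.2680; 0.3334 0.2680 0.9100]  S=[1.1841 0.1052; 0.1052 0.6815]  K=[0.5508 -0.0118; 0.1116 0.6110; 0.1796 -0.0013]  nu=[-3.6705, -0.0983]  x^+=[-1.0868, 1.8396, -1.6444]  P^+=[0.3268 0.0608 0.2166; 0.0608 0.2208 0.2332; 0.2166 0.2332 0.8718]
step 4: x^-=[-1.1101, 1.5991, -1.2940]  P^-=[0.7378 0.1937 0.4087; 0.1937 0.5161 0.2970; 0.4087 0.2970 0.9495]  S=[1.2195 0.1108; 0.1108 0.6800]  K=[0.5708 -0.0079; 0.1270 0.6133; 0.2329 0.0118]  nu=[0.4414, -0.6000]  x^+=[-0.8535, 1.2872, -1.1983]  P^+=[0.3414 0.0699 0.2461; 0.0699 0.2234 0.2401; 0.2461 0.2401 0.8827]

innov = [0.4414, -0.6000]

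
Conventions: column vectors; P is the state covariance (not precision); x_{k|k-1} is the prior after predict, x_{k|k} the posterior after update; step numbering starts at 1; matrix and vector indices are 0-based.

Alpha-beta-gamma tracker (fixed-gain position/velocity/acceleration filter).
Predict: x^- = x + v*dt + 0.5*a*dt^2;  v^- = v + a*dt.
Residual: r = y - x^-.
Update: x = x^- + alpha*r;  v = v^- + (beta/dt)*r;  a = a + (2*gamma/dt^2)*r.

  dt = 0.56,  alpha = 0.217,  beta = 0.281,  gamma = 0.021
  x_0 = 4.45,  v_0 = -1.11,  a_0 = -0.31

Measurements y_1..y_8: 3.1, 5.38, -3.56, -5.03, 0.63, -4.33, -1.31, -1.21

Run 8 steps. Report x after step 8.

step 1: x_pred=3.7798  r=-0.6798  x^+=3.6323  v^+=-1.6247  a^+=-0.4010
step 2: x_pred=2.6596  r=2.7204  x^+=3.2499  v^+=-0.4842  a^+=-0.0367
step 3: x_pred=2.9730  r=-6.5330  x^+=1.5553  v^+=-3.7829  a^+=-0.9117
step 4: x_pred=-0.7061  r=-4.3239  x^+=-1.6444  v^+=-6.4631  a^+=-1.4907
step 5: x_pred=-5.4975  r=6.1275  x^+=-4.1678  v^+=-4.2233  a^+=-0.6701
step 6: x_pred=-6.6379  r=2.3079  x^+=-6.1371  v^+=-3.4405  a^+=-0.3610
step 7: x_pred=-8.1204  r=6.8104  x^+=-6.6425  v^+=-0.2253  a^+=0.5511
step 8: x_pred=-6.6823  r=5.4723  x^+=-5.4948  v^+=2.8292  a^+=1.2840

x_post = -5.4948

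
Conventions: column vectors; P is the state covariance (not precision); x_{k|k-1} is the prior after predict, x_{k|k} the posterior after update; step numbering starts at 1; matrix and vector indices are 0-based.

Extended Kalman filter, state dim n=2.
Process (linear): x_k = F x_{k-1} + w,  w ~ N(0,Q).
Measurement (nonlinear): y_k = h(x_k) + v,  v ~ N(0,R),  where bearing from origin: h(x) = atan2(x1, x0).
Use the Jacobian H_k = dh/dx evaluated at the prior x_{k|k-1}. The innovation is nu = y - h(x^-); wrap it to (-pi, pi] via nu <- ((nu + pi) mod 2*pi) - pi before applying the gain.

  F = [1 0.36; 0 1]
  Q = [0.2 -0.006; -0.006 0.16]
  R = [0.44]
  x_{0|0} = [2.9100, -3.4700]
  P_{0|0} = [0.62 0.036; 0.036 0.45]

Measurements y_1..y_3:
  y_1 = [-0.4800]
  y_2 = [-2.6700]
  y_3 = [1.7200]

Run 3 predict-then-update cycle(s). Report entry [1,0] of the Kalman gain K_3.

K[1,0] = 0.0760

step 1: x^-=[1.6608, -3.4700]  P^-=[0.9042 0.1920; 0.1920 0.6100]  H_jac=[0.2345 0.1122]  S=[0.5075]  K=[0.4602; 0.2236]  nu=[0.6444]  x^+=[1.9574, -3.3259]  P^+=[0.7967 0.1398; 0.1398 0.5846]
step 2: x^-=[0.7600, -3.3259]  P^-=[1.1732 0.3442; 0.3442 0.7446]  H_jac=[0.2857 0.0653]  S=[0.5518]  K=[0.6482; 0.2664]  nu=[-1.3239]  x^+=[-0.0981, -3.6786]  P^+=[0.9413 0.2490; 0.2490 0.7055]
step 3: x^-=[-1.4224, -3.6786]  P^-=[1.4120 0.4969; 0.4969 0.8655]  H_jac=[0.2365 -0.0914]  S=[0.5047]  K=[0.5716; 0.0760]  nu=[-2.6234]  x^+=[-2.9218, -3.8780]  P^+=[1.2471 0.4750; 0.4750 0.8626]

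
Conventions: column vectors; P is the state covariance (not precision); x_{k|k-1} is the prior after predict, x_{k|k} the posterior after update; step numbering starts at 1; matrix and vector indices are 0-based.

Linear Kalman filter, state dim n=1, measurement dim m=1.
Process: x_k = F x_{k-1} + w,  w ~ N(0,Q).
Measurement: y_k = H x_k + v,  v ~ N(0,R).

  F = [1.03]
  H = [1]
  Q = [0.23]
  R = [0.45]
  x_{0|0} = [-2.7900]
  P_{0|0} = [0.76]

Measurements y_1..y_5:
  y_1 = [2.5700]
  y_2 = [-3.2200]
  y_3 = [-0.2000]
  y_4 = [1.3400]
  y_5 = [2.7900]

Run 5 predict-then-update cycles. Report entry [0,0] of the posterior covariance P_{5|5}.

step 1: x^-=[-2.8737]  P^-=[1.0363]  S=[1.4863]  K=[0.6972]  nu=[5.4437]  x^+=[0.9218]  P^+=[0.3138]
step 2: x^-=[0.9495]  P^-=[0.5629]  S=[1.0129]  K=[0.5557]  nu=[-4.1695]  x^+=[-1.3676]  P^+=[0.2501]
step 3: x^-=[-1.4086]  P^-=[0.4953]  S=[0.9453]  K=[0.5240]  nu=[1.2086]  x^+=[-0.7753]  P^+=[0.2358]
step 4: x^-=[-0.7986]  P^-=[0.4801]  S=[0.9301]  K=[0.5162]  nu=[2.1386]  x^+=[0.3054]  P^+=[0.2323]
step 5: x^-=[0.3145]  P^-=[0.4764]  S=[0.9264]  K=[0.5143]  nu=[2.4755]  x^+=[1.5876]  P^+=[0.2314]

P_post[0,0] = 0.2314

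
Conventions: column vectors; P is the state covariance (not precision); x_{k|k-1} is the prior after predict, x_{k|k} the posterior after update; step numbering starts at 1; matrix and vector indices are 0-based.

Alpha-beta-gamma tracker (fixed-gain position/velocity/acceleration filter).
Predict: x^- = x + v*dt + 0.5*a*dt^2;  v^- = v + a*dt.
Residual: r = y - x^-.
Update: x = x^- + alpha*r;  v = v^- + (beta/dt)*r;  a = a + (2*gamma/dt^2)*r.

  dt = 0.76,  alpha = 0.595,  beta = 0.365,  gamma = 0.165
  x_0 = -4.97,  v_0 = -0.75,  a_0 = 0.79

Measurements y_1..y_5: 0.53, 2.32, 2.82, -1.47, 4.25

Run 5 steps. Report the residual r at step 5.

step 1: x_pred=-5.3118  r=5.8418  x^+=-1.8359  v^+=2.6560  a^+=4.1276
step 2: x_pred=1.3747  r=0.9453  x^+=1.9371  v^+=6.2470  a^+=4.6677
step 3: x_pred=8.0329  r=-5.2129  x^+=4.9312  v^+=7.2909  a^+=1.6894
step 4: x_pred=10.9602  r=-12.4302  x^+=3.5642  v^+=2.6051  a^+=-5.4123
step 5: x_pred=3.9810  r=0.2690  x^+=4.1411  v^+=-1.3791  a^+=-5.2587

resid = 0.2690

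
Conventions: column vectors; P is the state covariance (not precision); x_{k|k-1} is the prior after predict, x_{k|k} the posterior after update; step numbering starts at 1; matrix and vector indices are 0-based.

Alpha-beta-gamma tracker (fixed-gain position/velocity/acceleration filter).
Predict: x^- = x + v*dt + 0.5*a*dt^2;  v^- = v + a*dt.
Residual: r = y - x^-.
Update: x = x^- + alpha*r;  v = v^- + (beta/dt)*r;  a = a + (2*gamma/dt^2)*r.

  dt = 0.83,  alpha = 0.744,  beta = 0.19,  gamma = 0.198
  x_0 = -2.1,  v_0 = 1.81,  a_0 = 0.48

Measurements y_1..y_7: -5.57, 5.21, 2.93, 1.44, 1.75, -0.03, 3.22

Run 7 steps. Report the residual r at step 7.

step 1: x_pred=-0.4324  r=-5.1376  x^+=-4.2548  v^+=1.0323  a^+=-2.4733
step 2: x_pred=-4.2499  r=9.4599  x^+=2.7883  v^+=1.1450  a^+=2.9645
step 3: x_pred=4.7598  r=-1.8298  x^+=3.3984  v^+=3.1867  a^+=1.9127
step 4: x_pred=6.7022  r=-5.2622  x^+=2.7871  v^+=3.5697  a^+=-1.1122
step 5: x_pred=5.3669  r=-3.6169  x^+=2.6759  v^+=1.8186  a^+=-3.1913
step 6: x_pred=3.0862  r=-3.1162  x^+=0.7677  v^+=-1.5434  a^+=-4.9825
step 7: x_pred=-2.2296  r=5.4496  x^+=1.8249  v^+=-4.4314  a^+=-1.8499

resid = 5.4496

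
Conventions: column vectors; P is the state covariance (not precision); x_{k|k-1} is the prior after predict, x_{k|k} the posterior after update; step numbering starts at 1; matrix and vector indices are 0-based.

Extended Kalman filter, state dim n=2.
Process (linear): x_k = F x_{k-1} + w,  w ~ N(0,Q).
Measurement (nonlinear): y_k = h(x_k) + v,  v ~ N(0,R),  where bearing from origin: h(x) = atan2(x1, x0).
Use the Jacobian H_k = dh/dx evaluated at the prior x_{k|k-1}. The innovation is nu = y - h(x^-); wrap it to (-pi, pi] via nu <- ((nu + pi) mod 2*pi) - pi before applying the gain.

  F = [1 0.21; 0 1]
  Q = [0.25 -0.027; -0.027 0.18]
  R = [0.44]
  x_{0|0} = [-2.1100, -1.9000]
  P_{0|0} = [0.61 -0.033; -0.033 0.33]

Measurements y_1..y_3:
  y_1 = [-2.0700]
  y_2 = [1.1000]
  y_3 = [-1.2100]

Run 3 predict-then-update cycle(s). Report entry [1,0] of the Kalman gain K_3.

K[1,0] = -0.3418

step 1: x^-=[-2.5090, -1.9000]  P^-=[0.8607 0.0093; 0.0093 0.5100]  H_jac=[0.1918 -0.2533]  S=[0.5035]  K=[0.3232; -0.2530]  nu=[0.4235]  x^+=[-2.3721, -2.0071]  P^+=[0.8081 0.0505; 0.0505 0.4778]
step 2: x^-=[-2.7936, -2.0071]  P^-=[1.1004 0.1238; 0.1238 0.6578]  H_jac=[0.1696 -0.2361]  S=[0.4984]  K=[0.3158; -0.2694]  nu=[-2.6646]  x^+=[-3.6352, -1.2892]  P^+=[1.0506 0.1662; 0.1662 0.6216]
step 3: x^-=[-3.9060, -1.2892]  P^-=[1.3979 0.2698; 0.2698 0.8016]  H_jac=[0.0762 -0.2309]  S=[0.4813]  K=[0.0919; -0.3418]  nu=[1.6128]  x^+=[-3.7577, -1.8404]  P^+=[1.3938 0.2849; 0.2849 0.7454]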